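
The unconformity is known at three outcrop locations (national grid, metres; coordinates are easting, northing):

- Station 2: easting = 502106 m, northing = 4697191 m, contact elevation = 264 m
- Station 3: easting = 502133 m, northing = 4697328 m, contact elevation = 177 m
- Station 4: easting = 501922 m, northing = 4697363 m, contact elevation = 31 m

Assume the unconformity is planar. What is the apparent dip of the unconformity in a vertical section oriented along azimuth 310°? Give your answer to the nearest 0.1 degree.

Let the plane be z = a·easting + b·northing + c.
Station 3−Station 2: 27a + 137b = −87;  Station 4−Station 2: −184a + 172b = −233.
Solving gives a = 0.56804, b = −0.74699.
Unit vector along 310° is (sin 310°, cos 310°) = (-0.7660, 0.6428).
Slope in that direction = a·(-0.7660) + b·(0.6428) = −0.91529.
Apparent dip = arctan|0.91529| = 42.5° (true dip is 43.2°, so apparent ≤ true as expected).

42.5°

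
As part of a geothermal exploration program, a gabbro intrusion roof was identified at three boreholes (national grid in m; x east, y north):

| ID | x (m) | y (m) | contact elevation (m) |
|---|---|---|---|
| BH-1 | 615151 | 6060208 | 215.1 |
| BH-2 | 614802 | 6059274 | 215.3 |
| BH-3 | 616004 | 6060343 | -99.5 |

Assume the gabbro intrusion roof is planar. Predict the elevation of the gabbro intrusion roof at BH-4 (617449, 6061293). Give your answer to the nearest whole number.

-527 m

Two edge vectors: BH-1→BH-2 = (-349, -934, 0.2), BH-1→BH-3 = (853, 135, -314.6).
Normal n = (BH-1→BH-2) × (BH-1→BH-3) = (293809.4, -109624.8, 749587).
So ∂z/∂x = −n_x/n_z = −0.39196171 and ∂z/∂y = −n_y/n_z = 0.14624693.
Intercept c from BH-1: 215.1 + 241115.64 − 886286.84 = −644956.10.
At (617449, 6061293): z = −242016.4 + 886445.5 − 644956.10 = -527.0 m.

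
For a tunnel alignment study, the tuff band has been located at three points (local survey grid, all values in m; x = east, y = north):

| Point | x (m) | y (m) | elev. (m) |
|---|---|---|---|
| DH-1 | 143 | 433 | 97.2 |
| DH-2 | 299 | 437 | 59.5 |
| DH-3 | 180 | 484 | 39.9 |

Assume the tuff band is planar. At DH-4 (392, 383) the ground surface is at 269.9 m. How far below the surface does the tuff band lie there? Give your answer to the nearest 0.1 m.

Two edge vectors: DH-1→DH-2 = (156, 4, -37.7), DH-1→DH-3 = (37, 51, -57.3).
Normal n = (DH-1→DH-2) × (DH-1→DH-3) = (1693.5, 7543.9, 7808).
So ∂z/∂x = −n_x/n_z = −0.21689 and ∂z/∂y = −n_y/n_z = −0.96618.
Intercept c from DH-1: 97.2 + 31.02 + 418.35 = 546.57.
At (392, 383): z_contact = −85.02 − 370.05 + 546.57 = 91.50 m.
Depth below ground = 269.9 − 91.50 = 178.4 m.

178.4 m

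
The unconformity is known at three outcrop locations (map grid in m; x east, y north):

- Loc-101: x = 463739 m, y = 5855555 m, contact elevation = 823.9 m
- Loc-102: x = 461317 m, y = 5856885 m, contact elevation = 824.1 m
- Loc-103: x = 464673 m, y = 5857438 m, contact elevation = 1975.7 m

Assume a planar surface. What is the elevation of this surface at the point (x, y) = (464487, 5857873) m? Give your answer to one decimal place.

Let the plane be z = a·x + b·y + c.
Loc-102−Loc-101: −2422a + 1330b = 0.2;  Loc-103−Loc-101: 934a + 1883b = 1151.8.
Solving gives a = 0.263925219, b = 0.480772090.
Then c = 823.9 − a·463739 − b·5855555 = −2936755.93.
At (464487, 5857873): z = 122589.8 + 2816301.8 − 2936755.93 = 2135.7 m.

2135.7 m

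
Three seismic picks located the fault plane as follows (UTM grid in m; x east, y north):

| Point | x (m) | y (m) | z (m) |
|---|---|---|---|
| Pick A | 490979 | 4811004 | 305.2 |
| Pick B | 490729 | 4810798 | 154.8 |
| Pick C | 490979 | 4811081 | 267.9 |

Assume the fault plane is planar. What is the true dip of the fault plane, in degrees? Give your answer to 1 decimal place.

48.0°

Let the plane be z = a·x + b·y + c.
Pick B−Pick A: −250a − 206b = −150.4;  Pick C−Pick A: 0a + 77b = −37.3.
Solving gives a = 1.00076, b = −0.48442.
Gradient magnitude |∇z| = √(a² + b²) = √(1.00152 + 0.23466) = 1.11183.
True dip = arctan(1.11183) = 48.0°, dipping toward WNW (azimuth ≈ 296°).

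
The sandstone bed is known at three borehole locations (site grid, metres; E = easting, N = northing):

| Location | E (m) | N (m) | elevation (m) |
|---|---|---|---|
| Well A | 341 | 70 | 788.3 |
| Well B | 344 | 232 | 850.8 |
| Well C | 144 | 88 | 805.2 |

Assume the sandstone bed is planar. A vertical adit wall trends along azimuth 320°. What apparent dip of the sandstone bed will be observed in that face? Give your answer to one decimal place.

18.2°

Let the plane be z = a·E + b·N + c.
Well B−Well A: 3a + 162b = 62.5;  Well C−Well A: −197a + 18b = 16.9.
Solving gives a = −0.05045, b = 0.38674.
Unit vector along 320° is (sin 320°, cos 320°) = (-0.6428, 0.7660).
Slope in that direction = a·(-0.6428) + b·(0.7660) = 0.32869.
Apparent dip = arctan|0.32869| = 18.2° (true dip is 21.3°, so apparent ≤ true as expected).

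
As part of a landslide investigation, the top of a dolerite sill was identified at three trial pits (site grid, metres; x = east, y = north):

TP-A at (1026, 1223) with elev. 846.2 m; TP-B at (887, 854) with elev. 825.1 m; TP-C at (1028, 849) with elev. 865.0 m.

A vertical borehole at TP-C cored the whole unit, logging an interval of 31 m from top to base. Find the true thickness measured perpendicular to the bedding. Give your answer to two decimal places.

29.81 m

Two edge vectors: TP-A→TP-B = (-139, -369, -21.1), TP-A→TP-C = (2, -374, 18.8).
Normal n = (TP-A→TP-B) × (TP-A→TP-C) = (-14828.6, 2571, 52724).
So ∂z/∂x = −n_x/n_z = 0.28125 and ∂z/∂y = −n_y/n_z = −0.04876.
|∇z| = √(a²+b²) = 0.28545, so dip δ = arctan(0.28545) = 15.93°.
True thickness = vertical thickness × cos δ = 31 × cos 15.93° = 29.81 m.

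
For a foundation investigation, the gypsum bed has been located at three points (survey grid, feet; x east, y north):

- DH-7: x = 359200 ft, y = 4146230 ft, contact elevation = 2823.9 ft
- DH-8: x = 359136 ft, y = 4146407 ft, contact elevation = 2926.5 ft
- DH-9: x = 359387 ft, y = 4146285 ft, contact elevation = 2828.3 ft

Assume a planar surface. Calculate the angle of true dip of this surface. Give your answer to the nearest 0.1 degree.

Let the plane be z = a·x + b·y + c.
DH-8−DH-7: −64a + 177b = 102.6;  DH-9−DH-7: 187a + 55b = 4.4.
Solving gives a = −0.13283, b = 0.53163.
Gradient magnitude |∇z| = √(a² + b²) = √(0.01764 + 0.28263) = 0.54797.
True dip = arctan(0.54797) = 28.7°, dipping toward SSE (azimuth ≈ 166°).

28.7°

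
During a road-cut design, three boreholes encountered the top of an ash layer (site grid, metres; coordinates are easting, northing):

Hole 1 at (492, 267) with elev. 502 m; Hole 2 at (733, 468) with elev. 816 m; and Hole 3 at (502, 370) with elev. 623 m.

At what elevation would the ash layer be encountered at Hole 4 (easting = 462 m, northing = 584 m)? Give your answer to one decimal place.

Two edge vectors: Hole 1→Hole 2 = (241, 201, 314), Hole 1→Hole 3 = (10, 103, 121).
Normal n = (Hole 1→Hole 2) × (Hole 1→Hole 3) = (-8021, -26021, 22813).
So ∂z/∂easting = −n_x/n_z = 0.35160 and ∂z/∂northing = −n_y/n_z = 1.14062.
Intercept c from Hole 1: 502 − 172.99 − 304.55 = 24.47.
At (462, 584): z = 162.4 + 666.1 + 24.47 = 853.0 m.

853.0 m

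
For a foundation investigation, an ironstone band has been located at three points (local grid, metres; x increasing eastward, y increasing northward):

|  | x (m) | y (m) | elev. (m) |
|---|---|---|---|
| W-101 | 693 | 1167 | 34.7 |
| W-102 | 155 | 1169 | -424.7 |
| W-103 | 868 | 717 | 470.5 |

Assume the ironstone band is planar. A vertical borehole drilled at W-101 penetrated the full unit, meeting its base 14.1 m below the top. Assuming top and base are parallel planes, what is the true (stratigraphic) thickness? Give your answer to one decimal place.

9.7 m

Two edge vectors: W-101→W-102 = (-538, 2, -459.4), W-101→W-103 = (175, -450, 435.8).
Normal n = (W-101→W-102) × (W-101→W-103) = (-205858.4, 154065.4, 241750).
So ∂z/∂x = −n_x/n_z = 0.85153 and ∂z/∂y = −n_y/n_z = −0.63729.
|∇z| = √(a²+b²) = 1.06360, so dip δ = arctan(1.06360) = 46.77°.
True thickness = vertical thickness × cos δ = 14.1 × cos 46.77° = 9.7 m.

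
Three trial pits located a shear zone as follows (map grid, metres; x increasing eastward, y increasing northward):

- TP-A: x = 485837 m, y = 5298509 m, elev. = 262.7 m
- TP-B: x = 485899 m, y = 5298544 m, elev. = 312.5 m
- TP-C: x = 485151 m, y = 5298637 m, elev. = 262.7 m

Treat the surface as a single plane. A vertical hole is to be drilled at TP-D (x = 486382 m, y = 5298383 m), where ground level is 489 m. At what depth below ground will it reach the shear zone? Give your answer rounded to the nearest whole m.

Let the plane be z = a·x + b·y + c.
TP-B−TP-A: 62a + 35b = 49.8;  TP-C−TP-A: −686a + 128b = 0.
Solving gives a = 0.19953672, b = 1.06939210.
Then c = 262.7 − a·485837 − b·5298509 = −5762863.28.
At (486382, 5298383): z_contact = 97051.1 + 5666048.9 − 5762863.28 = 236.7 m.
Depth below ground = 489 − 236.7 = 252 m.

252 m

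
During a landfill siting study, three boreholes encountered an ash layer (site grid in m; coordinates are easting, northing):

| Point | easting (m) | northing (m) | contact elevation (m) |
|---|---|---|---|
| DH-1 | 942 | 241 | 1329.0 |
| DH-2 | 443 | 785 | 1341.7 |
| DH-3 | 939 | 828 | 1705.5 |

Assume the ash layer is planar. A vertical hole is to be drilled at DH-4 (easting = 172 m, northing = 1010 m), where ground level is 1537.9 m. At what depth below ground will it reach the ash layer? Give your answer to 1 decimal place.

Two edge vectors: DH-1→DH-2 = (-499, 544, 12.7), DH-1→DH-3 = (-3, 587, 376.5).
Normal n = (DH-1→DH-2) × (DH-1→DH-3) = (197361.1, 187835.4, -291281).
So ∂z/∂easting = −n_x/n_z = 0.677563 and ∂z/∂northing = −n_y/n_z = 0.644860.
Intercept c from DH-1: 1329 − 638.26 − 155.41 = 535.32.
At (172, 1010): z_contact = 116.54 + 651.31 + 535.32 = 1303.17 m.
Depth below ground = 1537.9 − 1303.17 = 234.7 m.

234.7 m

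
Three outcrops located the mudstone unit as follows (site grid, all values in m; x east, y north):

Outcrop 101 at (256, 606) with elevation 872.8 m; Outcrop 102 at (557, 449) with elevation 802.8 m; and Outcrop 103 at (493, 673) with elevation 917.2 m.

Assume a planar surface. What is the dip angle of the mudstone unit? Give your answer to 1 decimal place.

Let the plane be z = a·x + b·y + c.
Outcrop 102−Outcrop 101: 301a − 157b = −70;  Outcrop 103−Outcrop 101: 237a + 67b = 44.4.
Solving gives a = 0.03975, b = 0.52207.
Gradient magnitude |∇z| = √(a² + b²) = √(0.00158 + 0.27256) = 0.52358.
True dip = arctan(0.52358) = 27.6°, dipping toward S (azimuth ≈ 184°).

27.6°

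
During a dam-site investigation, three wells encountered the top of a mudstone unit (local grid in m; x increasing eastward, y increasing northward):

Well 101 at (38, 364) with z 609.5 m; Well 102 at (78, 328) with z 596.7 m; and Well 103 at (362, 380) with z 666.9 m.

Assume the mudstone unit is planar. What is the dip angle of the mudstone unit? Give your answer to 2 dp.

Two edge vectors: Well 101→Well 102 = (40, -36, -12.8), Well 101→Well 103 = (324, 16, 57.4).
Normal n = (Well 101→Well 102) × (Well 101→Well 103) = (-1861.6, -6443.2, 12304).
So ∂z/∂x = −n_x/n_z = 0.15130 and ∂z/∂y = −n_y/n_z = 0.52367.
Gradient magnitude |∇z| = √(a² + b²) = √(0.02289 + 0.27423) = 0.54509.
True dip = arctan(0.54509) = 28.59°, dipping toward SSW (azimuth ≈ 196°).

28.59°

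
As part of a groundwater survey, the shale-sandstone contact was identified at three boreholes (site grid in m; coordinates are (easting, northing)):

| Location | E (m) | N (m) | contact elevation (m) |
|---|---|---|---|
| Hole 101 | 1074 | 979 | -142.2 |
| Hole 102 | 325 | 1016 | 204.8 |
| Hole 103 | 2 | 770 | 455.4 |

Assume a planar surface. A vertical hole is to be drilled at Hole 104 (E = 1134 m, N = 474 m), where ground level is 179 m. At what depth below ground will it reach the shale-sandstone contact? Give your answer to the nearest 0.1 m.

155.5 m

Let the plane be z = a·E + b·N + c.
Hole 102−Hole 101: −749a + 37b = 347;  Hole 103−Hole 101: −1072a − 209b = 597.6.
Solving gives a = −0.482323, b = −0.385405.
Then c = -142.2 − a·1074 − b·979 = 753.13.
At (1134, 474): z_contact = −546.95 − 182.68 + 753.13 = 23.49 m.
Depth below ground = 179 − 23.49 = 155.5 m.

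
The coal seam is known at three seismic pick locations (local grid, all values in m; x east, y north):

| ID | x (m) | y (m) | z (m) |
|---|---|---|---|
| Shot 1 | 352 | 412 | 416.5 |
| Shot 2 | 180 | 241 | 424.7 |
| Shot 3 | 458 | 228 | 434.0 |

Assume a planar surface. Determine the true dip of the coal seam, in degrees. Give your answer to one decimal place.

4.8°

Let the plane be z = a·x + b·y + c.
Shot 2−Shot 1: −172a − 171b = 8.2;  Shot 3−Shot 1: 106a − 184b = 17.5.
Solving gives a = 0.02981, b = −0.07794.
Gradient magnitude |∇z| = √(a² + b²) = √(0.00089 + 0.00607) = 0.08344.
True dip = arctan(0.08344) = 4.8°, dipping toward NNW (azimuth ≈ 339°).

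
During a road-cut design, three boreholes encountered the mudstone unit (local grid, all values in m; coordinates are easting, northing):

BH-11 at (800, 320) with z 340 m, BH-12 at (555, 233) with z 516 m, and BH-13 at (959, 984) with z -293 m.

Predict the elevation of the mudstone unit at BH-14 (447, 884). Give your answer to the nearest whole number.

Two edge vectors: BH-11→BH-12 = (-245, -87, 176), BH-11→BH-13 = (159, 664, -633).
Normal n = (BH-11→BH-12) × (BH-11→BH-13) = (-61793, -127101, -148847).
So ∂z/∂easting = −n_x/n_z = −0.41514 and ∂z/∂northing = −n_y/n_z = −0.85390.
Intercept c from BH-11: 340 + 332.12 + 273.25 = 945.36.
At (447, 884): z = −185.6 − 754.9 + 945.36 = 4.9 m.

5 m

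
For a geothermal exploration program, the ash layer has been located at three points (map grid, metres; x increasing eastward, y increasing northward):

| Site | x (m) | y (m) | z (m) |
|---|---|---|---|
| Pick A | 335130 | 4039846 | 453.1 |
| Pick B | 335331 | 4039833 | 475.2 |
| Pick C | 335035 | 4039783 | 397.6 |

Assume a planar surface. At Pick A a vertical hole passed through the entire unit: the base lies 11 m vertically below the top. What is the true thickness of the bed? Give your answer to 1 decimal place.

9.1 m

Two edge vectors: Pick A→Pick B = (201, -13, 22.1), Pick A→Pick C = (-95, -63, -55.5).
Normal n = (Pick A→Pick B) × (Pick A→Pick C) = (2113.8, 9056, -13898).
So ∂z/∂x = −n_x/n_z = 0.15209 and ∂z/∂y = −n_y/n_z = 0.65160.
|∇z| = √(a²+b²) = 0.66912, so dip δ = arctan(0.66912) = 33.79°.
True thickness = vertical thickness × cos δ = 11 × cos 33.79° = 9.1 m.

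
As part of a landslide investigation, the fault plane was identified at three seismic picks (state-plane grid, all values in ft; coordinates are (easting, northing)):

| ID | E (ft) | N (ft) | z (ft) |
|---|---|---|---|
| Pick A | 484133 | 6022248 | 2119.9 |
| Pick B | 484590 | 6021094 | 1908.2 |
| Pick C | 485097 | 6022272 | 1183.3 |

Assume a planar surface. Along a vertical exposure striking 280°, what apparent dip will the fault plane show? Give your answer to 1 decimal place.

42.5°

Two edge vectors: Pick A→Pick B = (457, -1154, -211.7), Pick A→Pick C = (964, 24, -936.6).
Normal n = (Pick A→Pick B) × (Pick A→Pick C) = (1085917.2, 223947.4, 1123424).
So ∂z/∂E = −n_x/n_z = −0.96661 and ∂z/∂N = −n_y/n_z = −0.19934.
Unit vector along 280° is (sin 280°, cos 280°) = (-0.9848, 0.1736).
Slope in that direction = a·(-0.9848) + b·(0.1736) = 0.91731.
Apparent dip = arctan|0.91731| = 42.5° (true dip is 44.6°, so apparent ≤ true as expected).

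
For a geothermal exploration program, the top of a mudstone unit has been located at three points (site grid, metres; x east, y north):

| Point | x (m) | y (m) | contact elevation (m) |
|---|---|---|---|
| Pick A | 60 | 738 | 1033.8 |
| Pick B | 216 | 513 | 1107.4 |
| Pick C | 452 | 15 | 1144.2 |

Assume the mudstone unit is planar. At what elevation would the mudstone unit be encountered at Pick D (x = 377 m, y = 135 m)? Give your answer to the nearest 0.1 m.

1114.4 m

Two edge vectors: Pick A→Pick B = (156, -225, 73.6), Pick A→Pick C = (392, -723, 110.4).
Normal n = (Pick A→Pick B) × (Pick A→Pick C) = (28372.8, 11628.8, -24588).
So ∂z/∂x = −n_x/n_z = 1.15393 and ∂z/∂y = −n_y/n_z = 0.47295.
Intercept c from Pick A: 1033.8 − 69.24 − 349.03 = 615.53.
At (377, 135): z = 435.0 + 63.8 + 615.53 = 1114.4 m.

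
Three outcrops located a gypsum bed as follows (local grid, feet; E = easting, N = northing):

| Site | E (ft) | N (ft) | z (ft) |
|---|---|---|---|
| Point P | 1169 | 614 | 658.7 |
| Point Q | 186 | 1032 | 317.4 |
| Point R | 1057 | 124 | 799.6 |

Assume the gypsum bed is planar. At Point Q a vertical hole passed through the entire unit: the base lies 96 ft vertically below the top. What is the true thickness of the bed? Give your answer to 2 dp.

Two edge vectors: Point P→Point Q = (-983, 418, -341.3), Point P→Point R = (-112, -490, 140.9).
Normal n = (Point P→Point Q) × (Point P→Point R) = (-108340.8, 176730.3, 528486).
So ∂z/∂E = −n_x/n_z = 0.20500 and ∂z/∂N = −n_y/n_z = −0.33441.
|∇z| = √(a²+b²) = 0.39224, so dip δ = arctan(0.39224) = 21.42°.
True thickness = vertical thickness × cos δ = 96 × cos 21.42° = 89.37 ft.

89.37 ft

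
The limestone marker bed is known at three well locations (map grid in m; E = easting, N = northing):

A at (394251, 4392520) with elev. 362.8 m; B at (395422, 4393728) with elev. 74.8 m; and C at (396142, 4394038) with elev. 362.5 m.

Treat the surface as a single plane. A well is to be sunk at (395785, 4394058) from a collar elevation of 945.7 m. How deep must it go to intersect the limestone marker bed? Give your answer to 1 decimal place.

912.4 m

Let the plane be z = a·E + b·N + c.
B−A: 1171a + 1208b = −288;  C−A: 1891a + 1518b = −0.3.
Solving gives a = 0.862006117, b = −1.074014208.
Then c = 362.8 − a·394251 − b·4392520 = 4378144.92.
At (395785, 4394058): z_contact = 341169.09 − 4719280.72 + 4378144.92 = 33.28 m.
Depth below ground = 945.7 − 33.28 = 912.4 m.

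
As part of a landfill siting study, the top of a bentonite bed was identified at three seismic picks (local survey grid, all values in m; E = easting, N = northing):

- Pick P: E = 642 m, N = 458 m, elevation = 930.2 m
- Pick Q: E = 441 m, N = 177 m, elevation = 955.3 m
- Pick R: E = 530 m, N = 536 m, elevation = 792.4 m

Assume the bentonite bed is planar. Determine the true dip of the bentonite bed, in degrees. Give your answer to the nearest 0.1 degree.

45.4°

Let the plane be z = a·E + b·N + c.
Pick Q−Pick P: −201a − 281b = 25.1;  Pick R−Pick P: −112a + 78b = −137.8.
Solving gives a = 0.77972, b = −0.64706.
Gradient magnitude |∇z| = √(a² + b²) = √(0.60797 + 0.41869) = 1.01324.
True dip = arctan(1.01324) = 45.4°, dipping toward NW (azimuth ≈ 310°).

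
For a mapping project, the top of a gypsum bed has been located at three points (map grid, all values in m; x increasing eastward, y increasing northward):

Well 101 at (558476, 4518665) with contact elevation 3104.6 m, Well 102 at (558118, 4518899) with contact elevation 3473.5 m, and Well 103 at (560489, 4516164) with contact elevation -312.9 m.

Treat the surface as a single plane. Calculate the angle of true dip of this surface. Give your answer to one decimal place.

49.5°

Two edge vectors: Well 101→Well 102 = (-358, 234, 368.9), Well 101→Well 103 = (2013, -2501, -3417.5).
Normal n = (Well 101→Well 102) × (Well 101→Well 103) = (122923.9, -480869.3, 424316).
So ∂z/∂x = −n_x/n_z = −0.28970 and ∂z/∂y = −n_y/n_z = 1.13328.
Gradient magnitude |∇z| = √(a² + b²) = √(0.08393 + 1.28433) = 1.16972.
True dip = arctan(1.16972) = 49.5°, dipping toward SSE (azimuth ≈ 166°).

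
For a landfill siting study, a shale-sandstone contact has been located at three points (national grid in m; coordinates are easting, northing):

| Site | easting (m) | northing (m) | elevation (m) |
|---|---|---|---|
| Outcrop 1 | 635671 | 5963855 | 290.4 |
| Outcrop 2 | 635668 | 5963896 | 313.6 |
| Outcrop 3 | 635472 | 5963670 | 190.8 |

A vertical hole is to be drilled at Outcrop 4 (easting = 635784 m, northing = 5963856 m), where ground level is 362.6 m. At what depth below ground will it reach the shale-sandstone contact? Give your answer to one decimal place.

74.3 m

Let the plane be z = a·easting + b·northing + c.
Outcrop 2−Outcrop 1: −3a + 41b = 23.2;  Outcrop 3−Outcrop 1: −199a − 185b = −99.6.
Solving gives a = −0.023915538, b = 0.564103741.
Then c = 290.4 − a·635671 − b·5963855 = −3348740.10.
At (635784, 5963856): z_contact = −15205.12 + 3364233.48 − 3348740.10 = 288.26 m.
Depth below ground = 362.6 − 288.26 = 74.3 m.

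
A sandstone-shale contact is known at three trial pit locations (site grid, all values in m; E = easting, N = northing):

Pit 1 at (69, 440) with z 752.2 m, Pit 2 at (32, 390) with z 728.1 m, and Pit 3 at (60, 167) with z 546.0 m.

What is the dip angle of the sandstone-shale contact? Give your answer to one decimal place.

Two edge vectors: Pit 1→Pit 2 = (-37, -50, -24.1), Pit 1→Pit 3 = (-9, -273, -206.2).
Normal n = (Pit 1→Pit 2) × (Pit 1→Pit 3) = (3730.7, -7412.5, 9651).
So ∂z/∂E = −n_x/n_z = −0.38656 and ∂z/∂N = −n_y/n_z = 0.76806.
Gradient magnitude |∇z| = √(a² + b²) = √(0.14943 + 0.58991) = 0.85985.
True dip = arctan(0.85985) = 40.7°, dipping toward SSE (azimuth ≈ 153°).

40.7°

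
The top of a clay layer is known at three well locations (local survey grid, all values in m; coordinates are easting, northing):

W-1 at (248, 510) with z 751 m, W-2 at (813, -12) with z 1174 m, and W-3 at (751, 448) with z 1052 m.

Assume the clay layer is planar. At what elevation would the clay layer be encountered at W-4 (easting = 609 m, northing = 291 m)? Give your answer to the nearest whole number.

Let the plane be z = a·easting + b·northing + c.
W-2−W-1: 565a − 522b = 423;  W-3−W-1: 503a − 62b = 301.
Solving gives a = 0.57528, b = −0.18768.
Then c = 751 − a·248 − b·510 = 704.05.
At (609, 291): z = 350.3 − 54.6 + 704.05 = 999.8 m.

1000 m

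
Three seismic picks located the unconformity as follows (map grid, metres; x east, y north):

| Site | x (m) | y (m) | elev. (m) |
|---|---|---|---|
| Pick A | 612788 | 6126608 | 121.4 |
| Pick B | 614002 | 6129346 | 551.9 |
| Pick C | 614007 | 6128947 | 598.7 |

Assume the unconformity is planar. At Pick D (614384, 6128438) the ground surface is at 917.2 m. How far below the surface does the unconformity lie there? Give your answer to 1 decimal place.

Two edge vectors: Pick A→Pick B = (1214, 2738, 430.5), Pick A→Pick C = (1219, 2339, 477.3).
Normal n = (Pick A→Pick B) × (Pick A→Pick C) = (299907.9, -54662.7, -498076).
So ∂z/∂x = −n_x/n_z = 0.602132807 and ∂z/∂y = −n_y/n_z = −0.109747709.
Intercept c from Pick A: 121.4 − 368979.76 + 672381.19 = 303522.83.
At (614384, 6128438): z_contact = 369940.76 − 672582.03 + 303522.83 = 881.57 m.
Depth below ground = 917.2 − 881.57 = 35.6 m.

35.6 m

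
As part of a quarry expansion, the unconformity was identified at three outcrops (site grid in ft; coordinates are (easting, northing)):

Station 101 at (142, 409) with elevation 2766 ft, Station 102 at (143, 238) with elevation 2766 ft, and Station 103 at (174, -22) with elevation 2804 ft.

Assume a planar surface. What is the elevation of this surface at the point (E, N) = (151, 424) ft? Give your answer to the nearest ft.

2778 ft

Let the plane be z = a·E + b·N + c.
Station 102−Station 101: 1a − 171b = 0;  Station 103−Station 101: 32a − 431b = 38.
Solving gives a = 1.28903, b = 0.00754.
Then c = 2766 − a·142 − b·409 = 2579.87.
At (151, 424): z = 194.6 + 3.2 + 2579.87 = 2777.7 ft.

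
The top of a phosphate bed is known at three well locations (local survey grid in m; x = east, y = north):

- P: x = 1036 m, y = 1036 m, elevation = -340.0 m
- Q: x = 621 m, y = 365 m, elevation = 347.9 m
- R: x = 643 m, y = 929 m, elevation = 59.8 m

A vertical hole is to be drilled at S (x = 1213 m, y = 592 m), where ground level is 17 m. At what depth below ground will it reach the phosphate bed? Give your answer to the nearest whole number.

Two edge vectors: P→Q = (-415, -671, 687.9), P→R = (-393, -107, 399.8).
Normal n = (P→Q) × (P→R) = (-194660.5, -104427.7, -219298).
So ∂z/∂x = −n_x/n_z = −0.88765 and ∂z/∂y = −n_y/n_z = −0.47619.
Intercept c from P: -340 + 919.61 + 493.33 = 1072.94.
At (1213, 592): z_contact = −1076.7 − 281.9 + 1072.94 = -285.7 m.
Depth below ground = 17 − (-285.7) = 303 m.

303 m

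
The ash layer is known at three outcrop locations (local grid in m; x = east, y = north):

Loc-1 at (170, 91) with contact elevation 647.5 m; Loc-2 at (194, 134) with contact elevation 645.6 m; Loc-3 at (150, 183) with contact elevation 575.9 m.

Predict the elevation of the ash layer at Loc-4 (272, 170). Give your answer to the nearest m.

699 m

Two edge vectors: Loc-1→Loc-2 = (24, 43, -1.9), Loc-1→Loc-3 = (-20, 92, -71.6).
Normal n = (Loc-1→Loc-2) × (Loc-1→Loc-3) = (-2904, 1756.4, 3068).
So ∂z/∂x = −n_x/n_z = 0.94654 and ∂z/∂y = −n_y/n_z = −0.57249.
Intercept c from Loc-1: 647.5 − 160.91 + 52.10 = 538.68.
At (272, 170): z = 257.5 − 97.3 + 538.68 = 698.8 m.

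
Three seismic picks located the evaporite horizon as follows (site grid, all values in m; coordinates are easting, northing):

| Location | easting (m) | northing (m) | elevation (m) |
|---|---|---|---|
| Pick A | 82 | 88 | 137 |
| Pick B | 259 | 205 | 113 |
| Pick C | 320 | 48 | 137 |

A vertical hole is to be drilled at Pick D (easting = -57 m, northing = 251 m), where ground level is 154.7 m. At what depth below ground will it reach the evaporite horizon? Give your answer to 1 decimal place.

Let the plane be z = a·easting + b·northing + c.
Pick B−Pick A: 177a + 117b = −24;  Pick C−Pick A: 238a − 40b = 0.
Solving gives a = −0.02749, b = −0.16355.
Then c = 137 − a·82 − b·88 = 153.65.
At (-57, 251): z_contact = 1.57 − 41.05 + 153.65 = 114.16 m.
Depth below ground = 154.7 − 114.16 = 40.5 m.

40.5 m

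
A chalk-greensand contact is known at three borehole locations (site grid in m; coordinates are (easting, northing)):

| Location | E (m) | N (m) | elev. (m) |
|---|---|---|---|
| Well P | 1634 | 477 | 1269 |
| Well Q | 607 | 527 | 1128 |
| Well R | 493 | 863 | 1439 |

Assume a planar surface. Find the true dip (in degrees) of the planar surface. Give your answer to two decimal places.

45.16°

Let the plane be z = a·E + b·N + c.
Well Q−Well P: −1027a + 50b = −141;  Well R−Well P: −1141a + 386b = 170.
Solving gives a = 0.18542, b = 0.98851.
Gradient magnitude |∇z| = √(a² + b²) = √(0.03438 + 0.97714) = 1.00574.
True dip = arctan(1.00574) = 45.16°, dipping toward S (azimuth ≈ 191°).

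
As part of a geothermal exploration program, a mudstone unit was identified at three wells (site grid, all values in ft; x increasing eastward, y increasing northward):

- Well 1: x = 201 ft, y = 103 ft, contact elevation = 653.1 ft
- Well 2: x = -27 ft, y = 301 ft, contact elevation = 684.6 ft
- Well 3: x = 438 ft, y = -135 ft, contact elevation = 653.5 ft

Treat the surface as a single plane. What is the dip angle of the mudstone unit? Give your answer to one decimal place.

Let the plane be z = a·x + b·y + c.
Well 2−Well 1: −228a + 198b = 31.5;  Well 3−Well 1: 237a − 238b = 0.4.
Solving gives a = −1.03246, b = −1.02980.
Gradient magnitude |∇z| = √(a² + b²) = √(1.06598 + 1.06050) = 1.45824.
True dip = arctan(1.45824) = 55.6°, dipping toward NE (azimuth ≈ 045°).

55.6°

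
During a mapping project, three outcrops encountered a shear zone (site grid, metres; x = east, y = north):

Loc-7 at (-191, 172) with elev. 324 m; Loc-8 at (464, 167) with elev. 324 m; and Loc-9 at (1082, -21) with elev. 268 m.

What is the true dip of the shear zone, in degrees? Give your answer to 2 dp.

Two edge vectors: Loc-7→Loc-8 = (655, -5, 0), Loc-7→Loc-9 = (1273, -193, -56).
Normal n = (Loc-7→Loc-8) × (Loc-7→Loc-9) = (280, 36680, -120050).
So ∂z/∂x = −n_x/n_z = 0.00233 and ∂z/∂y = −n_y/n_z = 0.30554.
Gradient magnitude |∇z| = √(a² + b²) = √(0.00001 + 0.09335) = 0.30555.
True dip = arctan(0.30555) = 16.99°, dipping toward S (azimuth ≈ 180°).

16.99°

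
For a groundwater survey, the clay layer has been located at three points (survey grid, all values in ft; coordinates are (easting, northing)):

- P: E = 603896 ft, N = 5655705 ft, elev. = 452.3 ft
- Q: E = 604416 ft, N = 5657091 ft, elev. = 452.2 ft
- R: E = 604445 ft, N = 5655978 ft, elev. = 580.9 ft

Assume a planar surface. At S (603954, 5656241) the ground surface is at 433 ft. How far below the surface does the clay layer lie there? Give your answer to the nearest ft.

Two edge vectors: P→Q = (520, 1386, -0.1), P→R = (549, 273, 128.6).
Normal n = (P→Q) × (P→R) = (178266.9, -66926.9, -618954).
So ∂z/∂E = −n_x/n_z = 0.28801316 and ∂z/∂N = −n_y/n_z = −0.10812904.
Intercept c from P: 452.3 − 173930.00 + 611545.94 = 438068.24.
At (603954, 5656241): z_contact = 173946.7 − 611603.9 + 438068.24 = 411.0 ft.
Depth below ground = 433 − 411.0 = 22 ft.

22 ft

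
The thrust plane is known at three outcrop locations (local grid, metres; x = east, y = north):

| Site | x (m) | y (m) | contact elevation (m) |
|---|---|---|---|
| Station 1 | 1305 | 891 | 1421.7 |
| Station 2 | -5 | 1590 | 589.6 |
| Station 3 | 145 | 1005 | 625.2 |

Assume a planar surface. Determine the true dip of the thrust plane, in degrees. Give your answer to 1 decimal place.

Let the plane be z = a·x + b·y + c.
Station 2−Station 1: −1310a + 699b = −832.1;  Station 3−Station 1: −1160a + 114b = −796.5.
Solving gives a = 0.69825, b = 0.11818.
Gradient magnitude |∇z| = √(a² + b²) = √(0.48756 + 0.01397) = 0.70818.
True dip = arctan(0.70818) = 35.3°, dipping toward W (azimuth ≈ 260°).

35.3°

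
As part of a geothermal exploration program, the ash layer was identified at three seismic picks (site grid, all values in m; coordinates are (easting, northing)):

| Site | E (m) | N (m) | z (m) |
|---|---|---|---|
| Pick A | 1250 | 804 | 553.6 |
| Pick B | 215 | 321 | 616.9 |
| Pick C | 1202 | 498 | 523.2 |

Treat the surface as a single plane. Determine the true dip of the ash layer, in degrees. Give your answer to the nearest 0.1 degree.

Let the plane be z = a·E + b·N + c.
Pick B−Pick A: −1035a − 483b = 63.3;  Pick C−Pick A: −48a − 306b = −30.4.
Solving gives a = −0.11601, b = 0.11754.
Gradient magnitude |∇z| = √(a² + b²) = √(0.01346 + 0.01382) = 0.16515.
True dip = arctan(0.16515) = 9.4°, dipping toward SE (azimuth ≈ 135°).

9.4°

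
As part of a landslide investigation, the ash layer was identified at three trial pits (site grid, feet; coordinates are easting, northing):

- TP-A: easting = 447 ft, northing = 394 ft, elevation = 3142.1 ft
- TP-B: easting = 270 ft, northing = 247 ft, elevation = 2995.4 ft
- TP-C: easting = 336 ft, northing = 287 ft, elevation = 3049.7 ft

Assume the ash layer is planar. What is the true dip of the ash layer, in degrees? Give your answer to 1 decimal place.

38.9°

Two edge vectors: TP-A→TP-B = (-177, -147, -146.7), TP-A→TP-C = (-111, -107, -92.4).
Normal n = (TP-A→TP-B) × (TP-A→TP-C) = (-2114.1, -71.1, 2622).
So ∂z/∂easting = −n_x/n_z = 0.80629 and ∂z/∂northing = −n_y/n_z = 0.02712.
Gradient magnitude |∇z| = √(a² + b²) = √(0.65011 + 0.00074) = 0.80675.
True dip = arctan(0.80675) = 38.9°, dipping toward W (azimuth ≈ 268°).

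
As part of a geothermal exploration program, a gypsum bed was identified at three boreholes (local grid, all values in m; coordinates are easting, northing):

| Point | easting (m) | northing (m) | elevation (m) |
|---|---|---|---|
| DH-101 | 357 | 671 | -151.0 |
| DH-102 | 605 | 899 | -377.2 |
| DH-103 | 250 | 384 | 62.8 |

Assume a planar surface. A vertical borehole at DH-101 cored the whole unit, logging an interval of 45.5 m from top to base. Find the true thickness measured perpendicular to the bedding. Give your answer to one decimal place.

Let the plane be z = a·easting + b·northing + c.
DH-102−DH-101: 248a + 228b = −226.2;  DH-103−DH-101: −107a − 287b = 213.8.
Solving gives a = −0.34572, b = −0.61605.
|∇z| = √(a²+b²) = 0.70643, so dip δ = arctan(0.70643) = 35.24°.
True thickness = vertical thickness × cos δ = 45.5 × cos 35.24° = 37.2 m.

37.2 m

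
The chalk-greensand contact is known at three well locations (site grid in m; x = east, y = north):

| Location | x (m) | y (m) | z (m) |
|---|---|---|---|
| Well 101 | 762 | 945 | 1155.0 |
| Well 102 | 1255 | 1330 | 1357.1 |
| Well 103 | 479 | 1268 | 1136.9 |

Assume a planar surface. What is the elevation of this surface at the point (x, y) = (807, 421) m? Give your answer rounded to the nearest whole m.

1073 m

Two edge vectors: Well 101→Well 102 = (493, 385, 202.1), Well 101→Well 103 = (-283, 323, -18.1).
Normal n = (Well 101→Well 102) × (Well 101→Well 103) = (-72246.8, -48271, 268194).
So ∂z/∂x = −n_x/n_z = 0.26938 and ∂z/∂y = −n_y/n_z = 0.17999.
Intercept c from Well 101: 1155 − 205.27 − 170.09 = 779.64.
At (807, 421): z = 217.4 + 75.8 + 779.64 = 1072.8 m.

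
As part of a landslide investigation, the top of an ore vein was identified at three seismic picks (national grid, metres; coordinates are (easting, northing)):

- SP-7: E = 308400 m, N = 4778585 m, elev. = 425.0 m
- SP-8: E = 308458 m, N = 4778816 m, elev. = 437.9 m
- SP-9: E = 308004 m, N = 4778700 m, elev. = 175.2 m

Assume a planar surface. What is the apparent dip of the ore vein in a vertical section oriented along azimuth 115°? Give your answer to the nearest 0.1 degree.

Two edge vectors: SP-7→SP-8 = (58, 231, 12.9), SP-7→SP-9 = (-396, 115, -249.8).
Normal n = (SP-7→SP-8) × (SP-7→SP-9) = (-59187.3, 9380, 98146).
So ∂z/∂E = −n_x/n_z = 0.60305 and ∂z/∂N = −n_y/n_z = −0.09557.
Unit vector along 115° is (sin 115°, cos 115°) = (0.9063, -0.4226).
Slope in that direction = a·(0.9063) + b·(-0.4226) = 0.58694.
Apparent dip = arctan|0.58694| = 30.4° (true dip is 31.4°, so apparent ≤ true as expected).

30.4°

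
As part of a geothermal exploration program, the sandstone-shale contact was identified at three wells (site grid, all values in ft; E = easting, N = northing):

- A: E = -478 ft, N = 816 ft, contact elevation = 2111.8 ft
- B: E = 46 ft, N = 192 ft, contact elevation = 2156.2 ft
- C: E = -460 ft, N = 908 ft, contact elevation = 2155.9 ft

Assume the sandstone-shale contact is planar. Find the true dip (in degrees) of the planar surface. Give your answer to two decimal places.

Two edge vectors: A→B = (524, -624, 44.4), A→C = (18, 92, 44.1).
Normal n = (A→B) × (A→C) = (-31603.2, -22309.2, 59440).
So ∂z/∂E = −n_x/n_z = 0.53168 and ∂z/∂N = −n_y/n_z = 0.37532.
Gradient magnitude |∇z| = √(a² + b²) = √(0.28269 + 0.14087) = 0.65081.
True dip = arctan(0.65081) = 33.06°, dipping toward SW (azimuth ≈ 235°).

33.06°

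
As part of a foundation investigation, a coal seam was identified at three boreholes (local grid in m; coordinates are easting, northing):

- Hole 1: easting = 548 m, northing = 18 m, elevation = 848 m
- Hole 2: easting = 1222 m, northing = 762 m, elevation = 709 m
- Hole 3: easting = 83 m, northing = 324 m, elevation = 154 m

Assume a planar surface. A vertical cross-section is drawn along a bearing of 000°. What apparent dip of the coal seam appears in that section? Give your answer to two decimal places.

Let the plane be z = a·easting + b·northing + c.
Hole 2−Hole 1: 674a + 744b = −139;  Hole 3−Hole 1: −465a + 306b = −694.
Solving gives a = 0.85802, b = −0.96412.
Unit vector along 000° is (sin 0°, cos 0°) = (0.0000, 1.0000).
Slope in that direction = a·(0.0000) + b·(1.0000) = −0.96412.
Apparent dip = arctan|0.96412| = 43.95° (true dip is 52.2°, so apparent ≤ true as expected).

43.95°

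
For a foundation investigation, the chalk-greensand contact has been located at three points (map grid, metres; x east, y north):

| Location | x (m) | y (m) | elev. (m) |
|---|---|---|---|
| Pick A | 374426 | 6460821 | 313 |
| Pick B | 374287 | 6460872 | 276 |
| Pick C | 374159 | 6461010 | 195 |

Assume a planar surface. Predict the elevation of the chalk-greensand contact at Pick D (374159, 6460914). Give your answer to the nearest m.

244 m

Two edge vectors: Pick A→Pick B = (-139, 51, -37), Pick A→Pick C = (-267, 189, -118).
Normal n = (Pick A→Pick B) × (Pick A→Pick C) = (975, -6523, -12654).
So ∂z/∂x = −n_x/n_z = 0.07705073 and ∂z/∂y = −n_y/n_z = −0.51548917.
Intercept c from Pick A: 313 − 28849.80 + 3330483.28 = 3301946.48.
At (374159, 6460914): z = 28829.2 − 3330531.2 + 3301946.48 = 244.5 m.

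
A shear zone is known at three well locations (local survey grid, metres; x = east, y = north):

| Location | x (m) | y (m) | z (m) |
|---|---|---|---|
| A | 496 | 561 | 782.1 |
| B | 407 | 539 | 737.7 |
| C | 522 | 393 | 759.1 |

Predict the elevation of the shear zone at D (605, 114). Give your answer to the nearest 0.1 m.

Let the plane be z = a·x + b·y + c.
B−A: −89a − 22b = −44.4;  C−A: 26a − 168b = −23.
Solving gives a = 0.44790, b = 0.20622.
Then c = 782.1 − a·496 − b·561 = 444.25.
At (605, 114): z = 271.0 + 23.5 + 444.25 = 738.7 m.

738.7 m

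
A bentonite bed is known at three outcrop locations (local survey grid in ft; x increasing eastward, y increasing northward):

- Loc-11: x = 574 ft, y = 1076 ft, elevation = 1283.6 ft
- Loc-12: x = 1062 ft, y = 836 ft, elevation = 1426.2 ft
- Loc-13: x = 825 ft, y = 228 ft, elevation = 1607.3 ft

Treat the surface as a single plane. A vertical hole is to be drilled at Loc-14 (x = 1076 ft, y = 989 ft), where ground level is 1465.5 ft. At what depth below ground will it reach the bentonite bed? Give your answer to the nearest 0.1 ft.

90.5 ft

Two edge vectors: Loc-11→Loc-12 = (488, -240, 142.6), Loc-11→Loc-13 = (251, -848, 323.7).
Normal n = (Loc-11→Loc-12) × (Loc-11→Loc-13) = (43236.8, -122173, -353584).
So ∂z/∂x = −n_x/n_z = 0.122282 and ∂z/∂y = −n_y/n_z = −0.345528.
Intercept c from Loc-11: 1283.6 − 70.19 + 371.79 = 1585.20.
At (1076, 989): z_contact = 131.57 − 341.73 + 1585.20 = 1375.05 ft.
Depth below ground = 1465.5 − 1375.05 = 90.5 ft.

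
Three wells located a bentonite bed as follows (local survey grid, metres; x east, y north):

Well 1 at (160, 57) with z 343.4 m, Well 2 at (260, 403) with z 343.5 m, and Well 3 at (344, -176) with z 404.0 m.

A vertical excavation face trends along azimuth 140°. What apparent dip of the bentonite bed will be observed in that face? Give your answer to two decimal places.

Two edge vectors: Well 1→Well 2 = (100, 346, 0.1), Well 1→Well 3 = (184, -233, 60.6).
Normal n = (Well 1→Well 2) × (Well 1→Well 3) = (20990.9, -6041.6, -86964).
So ∂z/∂x = −n_x/n_z = 0.24137 and ∂z/∂y = −n_y/n_z = −0.06947.
Unit vector along 140° is (sin 140°, cos 140°) = (0.6428, -0.7660).
Slope in that direction = a·(0.6428) + b·(-0.7660) = 0.20837.
Apparent dip = arctan|0.20837| = 11.77° (true dip is 14.1°, so apparent ≤ true as expected).

11.77°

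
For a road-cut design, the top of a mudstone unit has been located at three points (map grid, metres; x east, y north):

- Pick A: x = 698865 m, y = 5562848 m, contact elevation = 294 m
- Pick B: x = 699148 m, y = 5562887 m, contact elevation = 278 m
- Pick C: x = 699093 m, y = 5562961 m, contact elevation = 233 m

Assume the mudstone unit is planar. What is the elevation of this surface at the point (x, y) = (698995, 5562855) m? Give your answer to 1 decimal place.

Two edge vectors: Pick A→Pick B = (283, 39, -16), Pick A→Pick C = (228, 113, -61).
Normal n = (Pick A→Pick B) × (Pick A→Pick C) = (-571, 13615, 23087).
So ∂z/∂x = −n_x/n_z = 0.024732533 and ∂z/∂y = −n_y/n_z = −0.589725820.
Intercept c from Pick A: 294 − 17284.70 + 3280555.10 = 3263564.39.
At (698995, 5562855): z = 17287.9 − 3280559.2 + 3263564.39 = 293.1 m.

293.1 m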